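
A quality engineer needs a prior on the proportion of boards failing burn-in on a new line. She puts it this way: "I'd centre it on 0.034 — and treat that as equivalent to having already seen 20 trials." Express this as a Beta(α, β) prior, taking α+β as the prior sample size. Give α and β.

α = 0.68, β = 19.32

Under the effective-sample-size interpretation, Beta(α, β) has prior mean α/(α+β) and prior sample size α+β.
So α+β = 20 and α/(α+β) = 0.034, giving α = 0.034·20 = 0.68 and β = 20 − 0.68 = 19.32.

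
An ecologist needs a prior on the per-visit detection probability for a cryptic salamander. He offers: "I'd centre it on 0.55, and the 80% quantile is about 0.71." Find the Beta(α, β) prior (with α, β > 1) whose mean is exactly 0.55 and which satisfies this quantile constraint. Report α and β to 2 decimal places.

With mean 0.55 fixed, write α = 0.55s, β = 0.45s where s = α+β.
Need P(θ < 0.71) = 0.8 under Beta(0.55s, 0.45s). Normal approximation: (q−m)/√(m(1−m)/s) ≈ z_{0.8} = 0.842, so s ≈ 0.55·0.45·(0.842)²/(0.71−0.55)² = 6.8.
At s = 6.8: P(θ<0.71) ≈ 0.796. Adjusting to match 0.8 gives s ≈ 7.04.
So α = 0.55·7.04 ≈ 3.87, β = 0.45·7.04 ≈ 3.17.

α ≈ 3.87, β ≈ 3.17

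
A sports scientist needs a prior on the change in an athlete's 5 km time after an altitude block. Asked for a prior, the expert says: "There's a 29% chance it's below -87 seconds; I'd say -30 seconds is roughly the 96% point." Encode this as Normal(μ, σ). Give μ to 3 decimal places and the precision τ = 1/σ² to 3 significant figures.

For Normal(μ,σ), the p-quantile is μ + z_p·σ. Here z_{0.29} = -0.5534, z_{0.96} = 1.751.
So -87 = μ − 0.5534σ and -30 = μ + 1.751σ.
Subtracting: σ = (-30 − -87)/(1.751 − (-0.5534)) = 24.739.
Then μ = -87 − (-0.5534)·24.739 = -73.310.
Precision τ = 1/σ² = 1/24.74² = 0.00163.

μ = -73.310, τ = 0.00163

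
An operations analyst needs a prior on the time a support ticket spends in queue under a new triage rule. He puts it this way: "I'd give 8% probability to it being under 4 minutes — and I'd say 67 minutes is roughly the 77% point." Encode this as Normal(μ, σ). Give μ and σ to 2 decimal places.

For Normal(μ,σ), the p-quantile is μ + z_p·σ. Here z_{0.08} = -1.405, z_{0.77} = 0.7388.
So 4 = μ − 1.405σ and 67 = μ + 0.7388σ.
Subtracting: σ = (67 − 4)/(0.7388 − (-1.405)) = 29.39.
Then μ = 4 − (-1.405)·29.39 = 45.29.

μ = 45.29, σ = 29.39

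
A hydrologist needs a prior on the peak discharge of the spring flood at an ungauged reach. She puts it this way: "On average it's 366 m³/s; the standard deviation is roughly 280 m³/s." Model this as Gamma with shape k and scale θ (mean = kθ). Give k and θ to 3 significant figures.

For Gamma(k, scale θ): mean = kθ, variance = kθ², so CV = 1/√k.
CV = SD/mean = 280/366 = 0.765, hence k = 1/CV² = 1.71.
Then θ = mean/k = 366/1.71 = 214.

k ≈ 1.71, θ ≈ 214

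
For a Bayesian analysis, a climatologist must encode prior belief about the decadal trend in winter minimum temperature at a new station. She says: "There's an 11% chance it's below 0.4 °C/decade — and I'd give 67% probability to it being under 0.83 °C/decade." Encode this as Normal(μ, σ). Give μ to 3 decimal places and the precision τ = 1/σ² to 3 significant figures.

μ = 0.716, τ = 15

The p-quantile of Normal(μ,σ) is μ + z_p·σ, with z_{0.11} = -1.227 and z_{0.67} = 0.4399.
Eliminate σ: μ = (z₂·x₁ − z₁·x₂)/(z₂ − z₁) = (0.4399·0.4 − (-1.227)·0.83)/1.666 = 0.716.
Then σ = (x₂ − x₁)/(z₂ − z₁) = (0.83 − 0.4)/1.666 = 0.258.
Precision τ = 1/σ² = 1/0.258² = 15.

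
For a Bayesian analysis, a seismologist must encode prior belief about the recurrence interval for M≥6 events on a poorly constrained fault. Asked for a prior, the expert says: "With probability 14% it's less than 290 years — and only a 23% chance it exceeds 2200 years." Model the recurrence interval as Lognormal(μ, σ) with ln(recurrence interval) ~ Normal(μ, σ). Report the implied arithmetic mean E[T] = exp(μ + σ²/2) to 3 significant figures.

E[T] ≈ 1800 years

If T ~ Lognormal(μ,σ) then ln T ~ Normal(μ,σ), so the p-quantile of ln T is μ + z_p·σ.
ln(290) = 5.67 and ln(2200) = 7.696; z_{0.14} = -1.08, z_{0.77} = 0.7388.
σ = (7.696 − 5.67)/(0.7388 − (-1.08)) = 1.114.
μ = 5.67 − (-1.08)·1.114 = 6.873.
E[T] = exp(μ + σ²/2) = exp(6.873 + 0.6204) = 1800 years.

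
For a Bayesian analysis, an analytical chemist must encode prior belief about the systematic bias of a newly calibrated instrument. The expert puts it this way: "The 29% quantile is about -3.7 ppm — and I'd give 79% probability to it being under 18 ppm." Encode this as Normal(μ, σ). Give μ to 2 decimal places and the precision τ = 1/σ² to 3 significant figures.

For Normal(μ,σ), the p-quantile is μ + z_p·σ. Here z_{0.29} = -0.5534, z_{0.79} = 0.8064.
So -3.7 = μ − 0.5534σ and 18 = μ + 0.8064σ.
Subtracting: σ = (18 − -3.7)/(0.8064 − (-0.5534)) = 15.96.
Then μ = -3.7 − (-0.5534)·15.96 = 5.13.
Precision τ = 1/σ² = 1/15.96² = 0.00393.

μ = 5.13, τ = 0.00393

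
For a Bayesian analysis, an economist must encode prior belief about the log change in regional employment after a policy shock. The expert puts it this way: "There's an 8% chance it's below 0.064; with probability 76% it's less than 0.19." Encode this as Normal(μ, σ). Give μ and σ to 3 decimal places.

The p-quantile of Normal(μ,σ) is μ + z_p·σ, with z_{0.08} = -1.405 and z_{0.76} = 0.7063.
Eliminate σ: μ = (z₂·x₁ − z₁·x₂)/(z₂ − z₁) = (0.7063·0.064 − (-1.405)·0.19)/2.111 = 0.148.
Then σ = (x₂ − x₁)/(z₂ − z₁) = (0.19 − 0.064)/2.111 = 0.060.

μ = 0.148, σ = 0.060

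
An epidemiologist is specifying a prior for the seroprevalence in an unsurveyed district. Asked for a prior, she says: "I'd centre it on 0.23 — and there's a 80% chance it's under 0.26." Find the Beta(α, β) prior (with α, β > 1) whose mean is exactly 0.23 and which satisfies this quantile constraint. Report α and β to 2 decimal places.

α ≈ 31.15, β ≈ 104.30

With mean 0.23 fixed, write α = 0.23s, β = 0.77s where s = α+β.
Need P(θ < 0.26) = 0.8 under Beta(0.23s, 0.77s). Normal approximation: (q−m)/√(m(1−m)/s) ≈ z_{0.8} = 0.842, so s ≈ 0.23·0.77·(0.842)²/(0.26−0.23)² = 139.4.
At s = 139.4: P(θ<0.26) ≈ 0.803. Adjusting to match 0.8 gives s ≈ 135.45.
So α = 0.23·135.45 ≈ 31.15, β = 0.77·135.45 ≈ 104.30.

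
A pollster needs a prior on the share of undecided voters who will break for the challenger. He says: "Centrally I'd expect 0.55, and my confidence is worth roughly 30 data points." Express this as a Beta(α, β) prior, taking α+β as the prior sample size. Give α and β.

α = 16.5, β = 13.5

Under the effective-sample-size interpretation, Beta(α, β) has prior mean α/(α+β) and prior sample size α+β.
So α+β = 30 and α/(α+β) = 0.55, giving α = 0.55·30 = 16.5 and β = 30 − 16.5 = 13.5.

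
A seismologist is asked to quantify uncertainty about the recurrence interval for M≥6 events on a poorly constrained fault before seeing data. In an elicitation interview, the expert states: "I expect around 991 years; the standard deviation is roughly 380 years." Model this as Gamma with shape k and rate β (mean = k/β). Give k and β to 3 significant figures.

k ≈ 6.8, β ≈ 0.00686

For Gamma(k, rate β): mean = k/β, variance = k/β², so CV = 1/√k.
CV = SD/mean = 380/991 = 0.3835, hence k = 1/CV² = 6.8.
Then β = k/mean = 6.8/991 = 0.00686.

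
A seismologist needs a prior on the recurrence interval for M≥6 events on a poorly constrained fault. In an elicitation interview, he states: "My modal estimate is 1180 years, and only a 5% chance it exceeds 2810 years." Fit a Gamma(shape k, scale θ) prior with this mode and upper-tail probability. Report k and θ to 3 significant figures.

k ≈ 4.63, θ ≈ 325

Gamma(k,θ) with k>1 has mode (k−1)θ, so θ = 1180/(k−1).
Need P(X < 2810) = 0.95 with θ tied to k this way. Start at k = 2, θ = 1180: P(X<2810) ≈ 0.687.
Too low — raise k to concentrate. Iterating converges to k ≈ 4.63.
Then θ = 1180/(4.63−1) ≈ 325.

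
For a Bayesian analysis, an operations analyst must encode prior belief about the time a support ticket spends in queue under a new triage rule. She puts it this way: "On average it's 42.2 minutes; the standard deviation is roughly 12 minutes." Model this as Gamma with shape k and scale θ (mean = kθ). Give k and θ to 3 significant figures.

k ≈ 12.4, θ ≈ 3.41

For Gamma(k, scale θ): mean = kθ, variance = kθ², so CV = 1/√k.
CV = SD/mean = 12/42.2 = 0.2844, hence k = 1/CV² = 12.4.
Then θ = mean/k = 42.2/12.4 = 3.41.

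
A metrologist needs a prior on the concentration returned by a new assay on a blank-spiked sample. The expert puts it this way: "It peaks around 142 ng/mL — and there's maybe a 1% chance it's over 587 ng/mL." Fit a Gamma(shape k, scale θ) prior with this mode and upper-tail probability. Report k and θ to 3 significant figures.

Gamma(k,θ) with k>1 has mode (k−1)θ, so θ = 142/(k−1).
Need P(X < 587) = 0.99 with θ tied to k this way. Start at k = 2, θ = 142: P(X<587) ≈ 0.918.
Too low — raise k to concentrate. Iterating converges to k ≈ 3.06.
Then θ = 142/(3.06−1) ≈ 69.

k ≈ 3.06, θ ≈ 69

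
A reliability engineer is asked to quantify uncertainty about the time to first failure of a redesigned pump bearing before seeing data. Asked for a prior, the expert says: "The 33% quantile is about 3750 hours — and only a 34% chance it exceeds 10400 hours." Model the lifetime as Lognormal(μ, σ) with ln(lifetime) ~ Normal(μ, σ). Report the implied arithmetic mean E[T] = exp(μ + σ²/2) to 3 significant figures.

E[T] ≈ 13000 hours

If T ~ Lognormal(μ,σ) then ln T ~ Normal(μ,σ), so the p-quantile of ln T is μ + z_p·σ.
ln(3750) = 8.23 and ln(10400) = 9.25; z_{0.33} = -0.4399, z_{0.66} = 0.4125.
σ = (9.25 − 8.23)/(0.4125 − (-0.4399)) = 1.197.
μ = 8.23 − (-0.4399)·1.197 = 8.756.
E[T] = exp(μ + σ²/2) = exp(8.756 + 0.7161) = 13000 hours.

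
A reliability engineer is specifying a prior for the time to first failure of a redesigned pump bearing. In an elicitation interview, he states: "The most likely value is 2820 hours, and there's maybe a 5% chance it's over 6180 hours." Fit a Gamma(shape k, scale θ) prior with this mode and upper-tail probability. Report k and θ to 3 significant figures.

Gamma(k,θ) with k>1 has mode (k−1)θ, so θ = 2820/(k−1).
Need P(X < 6180) = 0.95 with θ tied to k this way. Start at k = 2, θ = 2820: P(X<6180) ≈ 0.643.
Too low — raise k to concentrate. Iterating converges to k ≈ 5.47.
Then θ = 2820/(5.47−1) ≈ 631.

k ≈ 5.47, θ ≈ 631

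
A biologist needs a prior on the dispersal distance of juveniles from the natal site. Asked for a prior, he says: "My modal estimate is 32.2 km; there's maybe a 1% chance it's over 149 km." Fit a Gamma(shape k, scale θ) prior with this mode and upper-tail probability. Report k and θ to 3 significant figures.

k ≈ 2.71, θ ≈ 18.8

Gamma(k,θ) with k>1 has mode (k−1)θ, so θ = 32.2/(k−1).
Need P(X < 149) = 0.99 with θ tied to k this way. Start at k = 2, θ = 32.2: P(X<149) ≈ 0.945.
Too low — raise k to concentrate. Iterating converges to k ≈ 2.71.
Then θ = 32.2/(2.71−1) ≈ 18.8.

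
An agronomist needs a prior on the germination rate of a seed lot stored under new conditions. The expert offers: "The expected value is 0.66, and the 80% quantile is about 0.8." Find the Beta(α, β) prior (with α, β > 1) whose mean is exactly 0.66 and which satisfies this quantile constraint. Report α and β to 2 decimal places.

With mean 0.66 fixed, write α = 0.66s, β = 0.34s where s = α+β.
Need P(θ < 0.8) = 0.8 under Beta(0.66s, 0.34s). Normal approximation: (q−m)/√(m(1−m)/s) ≈ z_{0.8} = 0.842, so s ≈ 0.66·0.34·(0.842)²/(0.8−0.66)² = 8.1.
At s = 8.1: P(θ<0.8) ≈ 0.794. Adjusting to match 0.8 gives s ≈ 8.42.
So α = 0.66·8.42 ≈ 5.56, β = 0.34·8.42 ≈ 2.86.

α ≈ 5.56, β ≈ 2.86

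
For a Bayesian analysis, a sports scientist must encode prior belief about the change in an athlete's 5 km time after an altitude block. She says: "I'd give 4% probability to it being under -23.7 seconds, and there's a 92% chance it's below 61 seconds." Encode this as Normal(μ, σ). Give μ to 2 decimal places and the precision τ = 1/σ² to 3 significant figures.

The p-quantile of Normal(μ,σ) is μ + z_p·σ, with z_{0.04} = -1.751 and z_{0.92} = 1.405.
Eliminate σ: μ = (z₂·x₁ − z₁·x₂)/(z₂ − z₁) = (1.405·-23.7 − (-1.751)·61)/3.156 = 23.29.
Then σ = (x₂ − x₁)/(z₂ − z₁) = (61 − -23.7)/3.156 = 26.84.
Precision τ = 1/σ² = 1/26.84² = 0.00139.

μ = 23.29, τ = 0.00139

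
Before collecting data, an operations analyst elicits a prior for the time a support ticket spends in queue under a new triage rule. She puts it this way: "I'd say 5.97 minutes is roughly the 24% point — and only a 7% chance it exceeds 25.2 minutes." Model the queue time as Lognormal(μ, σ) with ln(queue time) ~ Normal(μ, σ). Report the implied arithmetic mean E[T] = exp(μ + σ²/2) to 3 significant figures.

E[T] ≈ 11.8 minutes

If T ~ Lognormal(μ,σ) then ln T ~ Normal(μ,σ), so the p-quantile of ln T is μ + z_p·σ.
ln(5.97) = 1.787 and ln(25.2) = 3.227; z_{0.24} = -0.7063, z_{0.93} = 1.476.
σ = (3.227 − 1.787)/(1.476 − (-0.7063)) = 0.660.
μ = 1.787 − (-0.7063)·0.660 = 2.253.
E[T] = exp(μ + σ²/2) = exp(2.253 + 0.2178) = 11.8 minutes.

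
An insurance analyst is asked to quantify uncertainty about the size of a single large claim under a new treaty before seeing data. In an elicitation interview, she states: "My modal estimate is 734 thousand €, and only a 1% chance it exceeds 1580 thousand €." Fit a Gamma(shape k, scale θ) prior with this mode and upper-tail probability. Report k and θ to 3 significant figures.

k ≈ 9.24, θ ≈ 89.1

Gamma(k,θ) with k>1 has mode (k−1)θ, so θ = 734/(k−1).
Need P(X < 1580) = 0.99 with θ tied to k this way. Start at k = 2, θ = 734: P(X<1580) ≈ 0.634.
Too low — raise k to concentrate. Iterating converges to k ≈ 9.24.
Then θ = 734/(9.24−1) ≈ 89.1.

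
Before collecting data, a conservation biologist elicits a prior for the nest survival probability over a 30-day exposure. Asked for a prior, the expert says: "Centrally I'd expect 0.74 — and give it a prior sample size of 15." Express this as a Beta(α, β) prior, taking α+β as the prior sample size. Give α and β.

α = 11.1, β = 3.9

Under the effective-sample-size interpretation, Beta(α, β) has prior mean α/(α+β) and prior sample size α+β.
So α+β = 15 and α/(α+β) = 0.74, giving α = 0.74·15 = 11.1 and β = 15 − 11.1 = 3.9.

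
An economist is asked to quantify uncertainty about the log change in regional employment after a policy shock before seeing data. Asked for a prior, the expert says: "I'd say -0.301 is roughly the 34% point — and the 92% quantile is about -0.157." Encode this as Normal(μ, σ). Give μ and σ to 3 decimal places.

μ = -0.268, σ = 0.079

The p-quantile of Normal(μ,σ) is μ + z_p·σ, with z_{0.34} = -0.4125 and z_{0.92} = 1.405.
Eliminate σ: μ = (z₂·x₁ − z₁·x₂)/(z₂ − z₁) = (1.405·-0.301 − (-0.4125)·-0.157)/1.818 = -0.268.
Then σ = (x₂ − x₁)/(z₂ − z₁) = (-0.157 − -0.301)/1.818 = 0.079.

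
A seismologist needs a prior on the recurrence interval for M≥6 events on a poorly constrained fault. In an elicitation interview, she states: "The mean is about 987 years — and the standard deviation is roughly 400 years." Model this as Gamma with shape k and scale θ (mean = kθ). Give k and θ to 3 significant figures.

k ≈ 6.09, θ ≈ 162

For Gamma(k, scale θ): mean = kθ, variance = kθ², so CV = 1/√k.
CV = SD/mean = 400/987 = 0.4053, hence k = 1/CV² = 6.09.
Then θ = mean/k = 987/6.09 = 162.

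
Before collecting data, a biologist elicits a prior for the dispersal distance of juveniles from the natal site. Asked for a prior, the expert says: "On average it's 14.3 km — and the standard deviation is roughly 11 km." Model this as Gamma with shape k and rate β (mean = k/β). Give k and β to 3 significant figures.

For Gamma(k, rate β): mean = k/β, variance = k/β², so CV = 1/√k.
CV = SD/mean = 11/14.3 = 0.7692, hence k = 1/CV² = 1.69.
Then β = k/mean = 1.69/14.3 = 0.118.

k ≈ 1.69, β ≈ 0.118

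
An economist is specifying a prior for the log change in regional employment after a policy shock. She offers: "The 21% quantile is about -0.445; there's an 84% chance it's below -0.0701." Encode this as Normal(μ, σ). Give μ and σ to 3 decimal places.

μ = -0.277, σ = 0.208

For Normal(μ,σ), the p-quantile is μ + z_p·σ. Here z_{0.21} = -0.8064, z_{0.84} = 0.9945.
So -0.445 = μ − 0.8064σ and -0.0701 = μ + 0.9945σ.
Subtracting: σ = (-0.0701 − -0.445)/(0.9945 − (-0.8064)) = 0.208.
Then μ = -0.445 − (-0.8064)·0.208 = -0.277.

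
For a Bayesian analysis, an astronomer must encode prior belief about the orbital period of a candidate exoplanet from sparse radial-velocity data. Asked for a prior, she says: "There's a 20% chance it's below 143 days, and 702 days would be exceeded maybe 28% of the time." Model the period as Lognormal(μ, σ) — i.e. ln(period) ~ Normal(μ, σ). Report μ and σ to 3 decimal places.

If T ~ Lognormal(μ,σ) then ln T ~ Normal(μ,σ), so the p-quantile of ln T is μ + z_p·σ.
ln(143) = 4.963 and ln(702) = 6.554; z_{0.2} = -0.8416, z_{0.72} = 0.5828.
σ = (6.554 − 4.963)/(0.5828 − (-0.8416)) = 1.117.
μ = 4.963 − (-0.8416)·1.117 = 5.903.

μ ≈ 5.903, σ ≈ 1.117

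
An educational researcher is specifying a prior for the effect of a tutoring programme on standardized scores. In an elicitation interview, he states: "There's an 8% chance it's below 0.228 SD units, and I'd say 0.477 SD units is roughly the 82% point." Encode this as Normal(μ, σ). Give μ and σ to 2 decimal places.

μ = 0.38, σ = 0.11

For Normal(μ,σ), the p-quantile is μ + z_p·σ. Here z_{0.08} = -1.405, z_{0.82} = 0.9154.
So 0.228 = μ − 1.405σ and 0.477 = μ + 0.9154σ.
Subtracting: σ = (0.477 − 0.228)/(0.9154 − (-1.405)) = 0.11.
Then μ = 0.228 − (-1.405)·0.11 = 0.38.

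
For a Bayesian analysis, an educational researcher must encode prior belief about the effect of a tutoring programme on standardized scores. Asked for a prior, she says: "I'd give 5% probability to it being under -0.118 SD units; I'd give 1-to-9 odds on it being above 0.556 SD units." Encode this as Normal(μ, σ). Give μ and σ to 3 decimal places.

μ = 0.261, σ = 0.230

The p-quantile of Normal(μ,σ) is μ + z_p·σ, with z_{0.05} = -1.645 and z_{0.9} = 1.282.
Eliminate σ: μ = (z₂·x₁ − z₁·x₂)/(z₂ − z₁) = (1.282·-0.118 − (-1.645)·0.556)/2.926 = 0.261.
Then σ = (x₂ − x₁)/(z₂ − z₁) = (0.556 − -0.118)/2.926 = 0.230.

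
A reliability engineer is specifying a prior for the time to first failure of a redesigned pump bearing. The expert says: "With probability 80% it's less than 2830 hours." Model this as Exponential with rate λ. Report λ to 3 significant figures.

P(T < 2830.0) = 1 − e^(−λ·2830.0) = 0.8, so λ = −ln(1−0.8)/2830.0 = −ln(0.2)/2830.0 = 0.000569.

λ ≈ 0.000569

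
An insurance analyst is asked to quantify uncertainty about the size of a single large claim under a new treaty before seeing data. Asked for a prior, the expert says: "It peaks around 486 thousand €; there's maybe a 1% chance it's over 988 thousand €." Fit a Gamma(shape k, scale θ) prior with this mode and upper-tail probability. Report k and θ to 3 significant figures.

k ≈ 10.7, θ ≈ 50

Gamma(k,θ) with k>1 has mode (k−1)θ, so θ = 486/(k−1).
Need P(X < 988) = 0.99 with θ tied to k this way. Start at k = 2, θ = 486: P(X<988) ≈ 0.603.
Too low — raise k to concentrate. Iterating converges to k ≈ 10.7.
Then θ = 486/(10.7−1) ≈ 50.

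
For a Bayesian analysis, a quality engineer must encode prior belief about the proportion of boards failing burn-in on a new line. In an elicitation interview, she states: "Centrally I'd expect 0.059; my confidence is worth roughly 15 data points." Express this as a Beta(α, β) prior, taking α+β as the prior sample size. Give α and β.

Under the effective-sample-size interpretation, Beta(α, β) has prior mean α/(α+β) and prior sample size α+β.
So α+β = 15 and α/(α+β) = 0.059, giving α = 0.059·15 = 0.885 and β = 15 − 0.885 = 14.115.

α = 0.885, β = 14.115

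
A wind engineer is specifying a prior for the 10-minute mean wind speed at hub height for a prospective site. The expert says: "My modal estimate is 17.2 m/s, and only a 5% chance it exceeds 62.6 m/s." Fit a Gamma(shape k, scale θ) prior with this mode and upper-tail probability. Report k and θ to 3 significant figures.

k ≈ 2.54, θ ≈ 11.2

Gamma(k,θ) with k>1 has mode (k−1)θ, so θ = 17.2/(k−1).
Need P(X < 62.6) = 0.95 with θ tied to k this way. Start at k = 2, θ = 17.2: P(X<62.6) ≈ 0.878.
Too low — raise k to concentrate. Iterating converges to k ≈ 2.54.
Then θ = 17.2/(2.54−1) ≈ 11.2.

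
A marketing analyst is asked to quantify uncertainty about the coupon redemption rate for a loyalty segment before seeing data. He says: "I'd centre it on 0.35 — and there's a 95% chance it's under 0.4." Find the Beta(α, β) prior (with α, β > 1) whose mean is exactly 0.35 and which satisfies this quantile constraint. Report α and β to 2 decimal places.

α ≈ 88.22, β ≈ 163.84

With mean 0.35 fixed, write α = 0.35s, β = 0.65s where s = α+β.
Need P(θ < 0.4) = 0.95 under Beta(0.35s, 0.65s). Normal approximation: (q−m)/√(m(1−m)/s) ≈ z_{0.95} = 1.64, so s ≈ 0.35·0.65·(1.64)²/(0.4−0.35)² = 246.2.
At s = 246.2: P(θ<0.4) ≈ 0.948. Adjusting to match 0.95 gives s ≈ 252.07.
So α = 0.35·252.07 ≈ 88.22, β = 0.65·252.07 ≈ 163.84.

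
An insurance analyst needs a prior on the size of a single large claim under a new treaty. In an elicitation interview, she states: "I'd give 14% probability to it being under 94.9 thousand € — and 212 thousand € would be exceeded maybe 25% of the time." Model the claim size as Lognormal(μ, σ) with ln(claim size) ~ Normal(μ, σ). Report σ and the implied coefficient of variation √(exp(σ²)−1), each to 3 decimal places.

If T ~ Lognormal(μ,σ) then ln T ~ Normal(μ,σ), so the p-quantile of ln T is μ + z_p·σ.
ln(94.9) = 4.553 and ln(212) = 5.357; z_{0.14} = -1.08, z_{0.75} = 0.6745.
σ = (5.357 − 4.553)/(0.6745 − (-1.08)) = 0.458.
μ = 4.553 − (-1.08)·0.458 = 5.048.
CV = √(exp(σ²)−1) = √(exp(0.2098)−1) = 0.483.

σ ≈ 0.458, CV ≈ 0.483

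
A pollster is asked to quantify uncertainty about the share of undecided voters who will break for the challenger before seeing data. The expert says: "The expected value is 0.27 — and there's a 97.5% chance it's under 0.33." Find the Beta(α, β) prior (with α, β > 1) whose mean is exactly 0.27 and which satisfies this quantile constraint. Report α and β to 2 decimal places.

α ≈ 60.24, β ≈ 162.86

With mean 0.27 fixed, write α = 0.27s, β = 0.73s where s = α+β.
Need P(θ < 0.33) = 0.975 under Beta(0.27s, 0.73s). Normal approximation: (q−m)/√(m(1−m)/s) ≈ z_{0.975} = 1.96, so s ≈ 0.27·0.73·(1.96)²/(0.33−0.27)² = 210.3.
At s = 210.3: P(θ<0.33) ≈ 0.972. Adjusting to match 0.975 gives s ≈ 223.09.
So α = 0.27·223.09 ≈ 60.24, β = 0.73·223.09 ≈ 162.86.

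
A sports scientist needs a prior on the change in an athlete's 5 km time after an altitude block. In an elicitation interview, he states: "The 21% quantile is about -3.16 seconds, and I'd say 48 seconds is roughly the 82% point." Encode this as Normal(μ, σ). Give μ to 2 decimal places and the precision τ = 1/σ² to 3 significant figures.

For Normal(μ,σ), the p-quantile is μ + z_p·σ. Here z_{0.21} = -0.8064, z_{0.82} = 0.9154.
So -3.16 = μ − 0.8064σ and 48 = μ + 0.9154σ.
Subtracting: σ = (48 − -3.16)/(0.9154 − (-0.8064)) = 29.71.
Then μ = -3.16 − (-0.8064)·29.71 = 20.80.
Precision τ = 1/σ² = 1/29.71² = 0.00113.

μ = 20.80, τ = 0.00113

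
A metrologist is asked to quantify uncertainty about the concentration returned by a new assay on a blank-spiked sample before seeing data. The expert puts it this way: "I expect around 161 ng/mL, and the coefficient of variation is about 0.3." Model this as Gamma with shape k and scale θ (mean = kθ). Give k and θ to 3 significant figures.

k ≈ 11.1, θ ≈ 14.5

For Gamma(k, scale θ): mean = kθ, variance = kθ², so CV = 1/√k.
CV = 0.3, hence k = 1/CV² = 11.1.
Then θ = mean/k = 161/11.1 = 14.5.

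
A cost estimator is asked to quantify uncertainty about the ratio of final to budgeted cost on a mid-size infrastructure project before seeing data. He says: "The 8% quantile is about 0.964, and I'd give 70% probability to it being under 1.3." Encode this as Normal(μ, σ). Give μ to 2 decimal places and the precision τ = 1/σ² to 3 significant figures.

For Normal(μ,σ), the p-quantile is μ + z_p·σ. Here z_{0.08} = -1.405, z_{0.7} = 0.5244.
So 0.964 = μ − 1.405σ and 1.3 = μ + 0.5244σ.
Subtracting: σ = (1.3 − 0.964)/(0.5244 − (-1.405)) = 0.17.
Then μ = 0.964 − (-1.405)·0.17 = 1.21.
Precision τ = 1/σ² = 1/0.1741² = 33.

μ = 1.21, τ = 33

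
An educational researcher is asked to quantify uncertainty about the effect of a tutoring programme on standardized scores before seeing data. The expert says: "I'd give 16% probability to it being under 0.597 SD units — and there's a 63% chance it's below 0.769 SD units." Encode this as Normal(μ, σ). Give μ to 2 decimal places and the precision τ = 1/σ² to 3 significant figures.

μ = 0.73, τ = 59.5

The p-quantile of Normal(μ,σ) is μ + z_p·σ, with z_{0.16} = -0.9945 and z_{0.63} = 0.3319.
Eliminate σ: μ = (z₂·x₁ − z₁·x₂)/(z₂ − z₁) = (0.3319·0.597 − (-0.9945)·0.769)/1.326 = 0.73.
Then σ = (x₂ − x₁)/(z₂ − z₁) = (0.769 − 0.597)/1.326 = 0.13.
Precision τ = 1/σ² = 1/0.1297² = 59.5.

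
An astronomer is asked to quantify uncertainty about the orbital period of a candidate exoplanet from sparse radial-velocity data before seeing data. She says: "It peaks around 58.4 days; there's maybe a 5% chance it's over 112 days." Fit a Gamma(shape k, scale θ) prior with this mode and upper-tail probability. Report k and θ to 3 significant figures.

k ≈ 7.55, θ ≈ 8.91

Gamma(k,θ) with k>1 has mode (k−1)θ, so θ = 58.4/(k−1).
Need P(X < 112) = 0.95 with θ tied to k this way. Start at k = 2, θ = 58.4: P(X<112) ≈ 0.571.
Too low — raise k to concentrate. Iterating converges to k ≈ 7.55.
Then θ = 58.4/(7.55−1) ≈ 8.91.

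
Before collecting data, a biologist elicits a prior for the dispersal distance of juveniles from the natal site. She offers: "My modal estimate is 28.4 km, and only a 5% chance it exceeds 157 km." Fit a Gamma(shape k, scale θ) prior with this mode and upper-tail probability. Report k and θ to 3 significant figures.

k ≈ 1.8, θ ≈ 35.6

Gamma(k,θ) with k>1 has mode (k−1)θ, so θ = 28.4/(k−1).
Need P(X < 157) = 0.95 with θ tied to k this way. Start at k = 2, θ = 28.4: P(X<157) ≈ 0.974.
Too high — lower k to spread out. Iterating converges to k ≈ 1.8.
Then θ = 28.4/(1.8−1) ≈ 35.6.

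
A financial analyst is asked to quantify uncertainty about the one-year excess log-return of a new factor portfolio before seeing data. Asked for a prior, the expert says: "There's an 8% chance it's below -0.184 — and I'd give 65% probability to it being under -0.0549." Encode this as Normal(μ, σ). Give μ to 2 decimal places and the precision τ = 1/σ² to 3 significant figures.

For Normal(μ,σ), the p-quantile is μ + z_p·σ. Here z_{0.08} = -1.405, z_{0.65} = 0.3853.
So -0.184 = μ − 1.405σ and -0.0549 = μ + 0.3853σ.
Subtracting: σ = (-0.0549 − -0.184)/(0.3853 − (-1.405)) = 0.07.
Then μ = -0.184 − (-1.405)·0.07 = -0.08.
Precision τ = 1/σ² = 1/0.07211² = 192.

μ = -0.08, τ = 192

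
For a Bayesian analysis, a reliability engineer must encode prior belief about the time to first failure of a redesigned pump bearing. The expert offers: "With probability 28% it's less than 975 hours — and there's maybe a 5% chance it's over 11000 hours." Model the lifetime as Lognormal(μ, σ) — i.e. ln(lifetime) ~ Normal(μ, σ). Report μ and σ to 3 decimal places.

If T ~ Lognormal(μ,σ) then ln T ~ Normal(μ,σ), so the p-quantile of ln T is μ + z_p·σ.
ln(975) = 6.882 and ln(11000) = 9.306; z_{0.28} = -0.5828, z_{0.95} = 1.645.
σ = (9.306 − 6.882)/(1.645 − (-0.5828)) = 1.088.
μ = 6.882 − (-0.5828)·1.088 = 7.516.

μ ≈ 7.516, σ ≈ 1.088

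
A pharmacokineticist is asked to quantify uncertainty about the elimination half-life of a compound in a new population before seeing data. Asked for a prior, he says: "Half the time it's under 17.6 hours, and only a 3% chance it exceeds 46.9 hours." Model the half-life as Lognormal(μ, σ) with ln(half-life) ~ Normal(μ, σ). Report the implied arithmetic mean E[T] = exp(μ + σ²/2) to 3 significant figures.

E[T] ≈ 20.2 hours

If T ~ Lognormal(μ,σ) then ln T ~ Normal(μ,σ), so the p-quantile of ln T is μ + z_p·σ.
ln(17.6) = 2.868 and ln(46.9) = 3.848; z_{0.5} = 0, z_{0.97} = 1.881.
σ = (3.848 − 2.868)/(1.881 − (0)) = 0.521.
μ = 2.868 − (0)·0.521 = 2.868.
E[T] = exp(μ + σ²/2) = exp(2.868 + 0.1358) = 20.2 hours.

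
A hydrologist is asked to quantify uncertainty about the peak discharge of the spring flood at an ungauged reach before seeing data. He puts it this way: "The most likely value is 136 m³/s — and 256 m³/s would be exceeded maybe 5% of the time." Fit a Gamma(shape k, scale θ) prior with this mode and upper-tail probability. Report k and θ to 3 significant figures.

k ≈ 7.95, θ ≈ 19.6

Gamma(k,θ) with k>1 has mode (k−1)θ, so θ = 136/(k−1).
Need P(X < 256) = 0.95 with θ tied to k this way. Start at k = 2, θ = 136: P(X<256) ≈ 0.561.
Too low — raise k to concentrate. Iterating converges to k ≈ 7.95.
Then θ = 136/(7.95−1) ≈ 19.6.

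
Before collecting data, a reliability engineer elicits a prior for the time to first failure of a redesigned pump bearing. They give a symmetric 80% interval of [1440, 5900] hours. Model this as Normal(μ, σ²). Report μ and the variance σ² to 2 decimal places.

A symmetric 80% interval runs μ ± z·σ with z = 1.282.
Half-width = 2230, so σ = 2230/1.282 = 1740.078 and σ² = 3027872.30.
μ is the interval midpoint, 3670.00.

μ = 3670.00, σ² = 3027872.30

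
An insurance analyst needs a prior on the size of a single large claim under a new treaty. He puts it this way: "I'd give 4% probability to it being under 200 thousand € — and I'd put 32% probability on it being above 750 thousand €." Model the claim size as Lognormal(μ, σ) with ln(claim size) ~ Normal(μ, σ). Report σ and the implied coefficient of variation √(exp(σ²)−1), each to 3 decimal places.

If T ~ Lognormal(μ,σ) then ln T ~ Normal(μ,σ), so the p-quantile of ln T is μ + z_p·σ.
ln(200) = 5.298 and ln(750) = 6.62; z_{0.04} = -1.751, z_{0.68} = 0.4677.
σ = (6.62 − 5.298)/(0.4677 − (-1.751)) = 0.596.
μ = 5.298 − (-1.751)·0.596 = 6.341.
CV = √(exp(σ²)−1) = √(exp(0.3550)−1) = 0.653.

σ ≈ 0.596, CV ≈ 0.653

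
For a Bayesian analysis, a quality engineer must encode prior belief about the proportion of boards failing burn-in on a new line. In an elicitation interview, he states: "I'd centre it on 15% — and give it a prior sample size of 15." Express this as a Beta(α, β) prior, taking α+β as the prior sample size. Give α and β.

Under the effective-sample-size interpretation, Beta(α, β) has prior mean α/(α+β) and prior sample size α+β.
So α+β = 15 and α/(α+β) = 0.15, giving α = 0.15·15 = 2.25 and β = 15 − 2.25 = 12.75.

α = 2.25, β = 12.75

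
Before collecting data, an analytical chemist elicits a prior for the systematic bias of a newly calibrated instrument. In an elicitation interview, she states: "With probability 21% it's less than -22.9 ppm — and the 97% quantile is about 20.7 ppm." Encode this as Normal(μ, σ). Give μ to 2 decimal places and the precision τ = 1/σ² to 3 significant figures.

For Normal(μ,σ), the p-quantile is μ + z_p·σ. Here z_{0.21} = -0.8064, z_{0.97} = 1.881.
So -22.9 = μ − 0.8064σ and 20.7 = μ + 1.881σ.
Subtracting: σ = (20.7 − -22.9)/(1.881 − (-0.8064)) = 16.22.
Then μ = -22.9 − (-0.8064)·16.22 = -9.82.
Precision τ = 1/σ² = 1/16.22² = 0.0038.

μ = -9.82, τ = 0.0038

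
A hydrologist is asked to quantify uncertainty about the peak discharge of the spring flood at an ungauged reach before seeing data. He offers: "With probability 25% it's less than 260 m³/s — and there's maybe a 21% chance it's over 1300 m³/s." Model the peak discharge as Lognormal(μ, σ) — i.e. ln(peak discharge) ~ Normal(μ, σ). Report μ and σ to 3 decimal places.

If T ~ Lognormal(μ,σ) then ln T ~ Normal(μ,σ), so the p-quantile of ln T is μ + z_p·σ.
ln(260) = 5.561 and ln(1300) = 7.17; z_{0.25} = -0.6745, z_{0.79} = 0.8064.
σ = (7.17 − 5.561)/(0.8064 − (-0.6745)) = 1.087.
μ = 5.561 − (-0.6745)·1.087 = 6.294.

μ ≈ 6.294, σ ≈ 1.087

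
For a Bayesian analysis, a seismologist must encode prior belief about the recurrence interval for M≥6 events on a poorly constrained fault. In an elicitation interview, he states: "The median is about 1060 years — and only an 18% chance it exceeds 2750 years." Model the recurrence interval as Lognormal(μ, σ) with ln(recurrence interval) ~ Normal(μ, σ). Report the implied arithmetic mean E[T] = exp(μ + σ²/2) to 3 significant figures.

If T ~ Lognormal(μ,σ) then ln T ~ Normal(μ,σ), so the p-quantile of ln T is μ + z_p·σ.
ln(1060) = 6.966 and ln(2750) = 7.919; z_{0.5} = 0, z_{0.82} = 0.9154.
σ = (7.919 − 6.966)/(0.9154 − (0)) = 1.041.
μ = 6.966 − (0)·1.041 = 6.966.
E[T] = exp(μ + σ²/2) = exp(6.966 + 0.5423) = 1820 years.

E[T] ≈ 1820 years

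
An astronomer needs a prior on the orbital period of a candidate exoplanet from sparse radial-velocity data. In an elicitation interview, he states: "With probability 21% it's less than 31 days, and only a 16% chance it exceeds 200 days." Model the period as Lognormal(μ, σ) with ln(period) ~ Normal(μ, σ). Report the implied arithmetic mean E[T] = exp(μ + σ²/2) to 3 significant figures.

If T ~ Lognormal(μ,σ) then ln T ~ Normal(μ,σ), so the p-quantile of ln T is μ + z_p·σ.
ln(31) = 3.434 and ln(200) = 5.298; z_{0.21} = -0.8064, z_{0.84} = 0.9945.
σ = (5.298 − 3.434)/(0.9945 − (-0.8064)) = 1.035.
μ = 3.434 − (-0.8064)·1.035 = 4.269.
E[T] = exp(μ + σ²/2) = exp(4.269 + 0.5359) = 122 days.

E[T] ≈ 122 days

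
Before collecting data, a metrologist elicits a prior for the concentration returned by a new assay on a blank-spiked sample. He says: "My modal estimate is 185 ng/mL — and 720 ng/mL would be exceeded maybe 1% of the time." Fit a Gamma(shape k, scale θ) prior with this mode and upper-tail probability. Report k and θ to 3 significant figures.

k ≈ 3.28, θ ≈ 81.1

Gamma(k,θ) with k>1 has mode (k−1)θ, so θ = 185/(k−1).
Need P(X < 720) = 0.99 with θ tied to k this way. Start at k = 2, θ = 185: P(X<720) ≈ 0.900.
Too low — raise k to concentrate. Iterating converges to k ≈ 3.28.
Then θ = 185/(3.28−1) ≈ 81.1.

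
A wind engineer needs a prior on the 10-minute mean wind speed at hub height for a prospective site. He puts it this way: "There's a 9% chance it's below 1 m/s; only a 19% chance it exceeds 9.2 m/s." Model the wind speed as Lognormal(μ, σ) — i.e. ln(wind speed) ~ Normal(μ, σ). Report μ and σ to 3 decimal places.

If T ~ Lognormal(μ,σ) then ln T ~ Normal(μ,σ), so the p-quantile of ln T is μ + z_p·σ.
ln(1) = 0 and ln(9.2) = 2.219; z_{0.09} = -1.341, z_{0.81} = 0.8779.
σ = (2.219 − 0)/(0.8779 − (-1.341)) = 1.000.
μ = 0 − (-1.341)·1.000 = 1.341.

μ ≈ 1.341, σ ≈ 1.000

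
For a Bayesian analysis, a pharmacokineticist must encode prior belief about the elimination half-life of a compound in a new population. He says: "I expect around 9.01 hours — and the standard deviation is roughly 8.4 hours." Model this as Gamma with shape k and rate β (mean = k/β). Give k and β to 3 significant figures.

k ≈ 1.15, β ≈ 0.128

For Gamma(k, rate β): mean = k/β, variance = k/β², so CV = 1/√k.
CV = SD/mean = 8.4/9.01 = 0.9323, hence k = 1/CV² = 1.15.
Then β = k/mean = 1.15/9.01 = 0.128.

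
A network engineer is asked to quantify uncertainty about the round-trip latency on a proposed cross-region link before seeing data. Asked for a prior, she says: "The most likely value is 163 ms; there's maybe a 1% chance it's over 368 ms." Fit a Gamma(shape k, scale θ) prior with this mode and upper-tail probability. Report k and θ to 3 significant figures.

k ≈ 8.23, θ ≈ 22.5

Gamma(k,θ) with k>1 has mode (k−1)θ, so θ = 163/(k−1).
Need P(X < 368) = 0.99 with θ tied to k this way. Start at k = 2, θ = 163: P(X<368) ≈ 0.659.
Too low — raise k to concentrate. Iterating converges to k ≈ 8.23.
Then θ = 163/(8.23−1) ≈ 22.5.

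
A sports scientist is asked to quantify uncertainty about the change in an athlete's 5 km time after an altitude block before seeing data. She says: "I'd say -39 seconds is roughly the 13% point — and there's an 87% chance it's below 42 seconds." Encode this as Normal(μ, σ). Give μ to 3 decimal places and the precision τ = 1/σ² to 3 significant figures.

μ = 1.500, τ = 0.000774

The p-quantile of Normal(μ,σ) is μ + z_p·σ, with z_{0.13} = -1.126 and z_{0.87} = 1.126.
Eliminate σ: μ = (z₂·x₁ − z₁·x₂)/(z₂ − z₁) = (1.126·-39 − (-1.126)·42)/2.253 = 1.500.
Then σ = (x₂ − x₁)/(z₂ − z₁) = (42 − -39)/2.253 = 35.956.
Precision τ = 1/σ² = 1/35.96² = 0.000774.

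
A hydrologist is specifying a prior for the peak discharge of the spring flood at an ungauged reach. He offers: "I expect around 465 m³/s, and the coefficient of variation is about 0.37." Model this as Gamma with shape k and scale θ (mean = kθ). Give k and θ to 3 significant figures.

k ≈ 7.3, θ ≈ 63.7

For Gamma(k, scale θ): mean = kθ, variance = kθ², so CV = 1/√k.
CV = 0.37, hence k = 1/CV² = 7.3.
Then θ = mean/k = 465/7.3 = 63.7.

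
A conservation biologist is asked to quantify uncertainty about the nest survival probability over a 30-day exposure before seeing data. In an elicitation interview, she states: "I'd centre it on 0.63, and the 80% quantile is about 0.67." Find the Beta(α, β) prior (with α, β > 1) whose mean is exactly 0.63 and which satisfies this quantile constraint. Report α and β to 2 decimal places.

α ≈ 65.82, β ≈ 38.66

With mean 0.63 fixed, write α = 0.63s, β = 0.37s where s = α+β.
Need P(θ < 0.67) = 0.8 under Beta(0.63s, 0.37s). Normal approximation: (q−m)/√(m(1−m)/s) ≈ z_{0.8} = 0.842, so s ≈ 0.63·0.37·(0.842)²/(0.67−0.63)² = 103.2.
At s = 103.2: P(θ<0.67) ≈ 0.798. Adjusting to match 0.8 gives s ≈ 104.48.
So α = 0.63·104.48 ≈ 65.82, β = 0.37·104.48 ≈ 38.66.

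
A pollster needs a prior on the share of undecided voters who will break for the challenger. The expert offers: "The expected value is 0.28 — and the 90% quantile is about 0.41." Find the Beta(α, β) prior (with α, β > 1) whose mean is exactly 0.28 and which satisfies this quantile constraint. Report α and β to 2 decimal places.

With mean 0.28 fixed, write α = 0.28s, β = 0.72s where s = α+β.
Need P(θ < 0.41) = 0.9 under Beta(0.28s, 0.72s). Normal approximation: (q−m)/√(m(1−m)/s) ≈ z_{0.9} = 1.28, so s ≈ 0.28·0.72·(1.28)²/(0.41−0.28)² = 19.6.
At s = 19.6: P(θ<0.41) ≈ 0.895. Adjusting to match 0.9 gives s ≈ 20.52.
So α = 0.28·20.52 ≈ 5.75, β = 0.72·20.52 ≈ 14.77.

α ≈ 5.75, β ≈ 14.77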